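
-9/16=-0.56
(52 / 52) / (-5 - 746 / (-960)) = -480 / 2027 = -0.24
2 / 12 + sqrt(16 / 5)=1 / 6 + 4 * sqrt(5) / 5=1.96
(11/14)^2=0.62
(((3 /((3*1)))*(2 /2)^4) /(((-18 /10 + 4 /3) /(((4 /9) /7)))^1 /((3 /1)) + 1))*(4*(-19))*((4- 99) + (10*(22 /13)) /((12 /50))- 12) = -2162960 /1131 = -1912.43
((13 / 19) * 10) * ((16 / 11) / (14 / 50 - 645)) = -26000 / 1684331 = -0.02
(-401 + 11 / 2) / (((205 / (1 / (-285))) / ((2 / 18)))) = 791 / 1051650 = 0.00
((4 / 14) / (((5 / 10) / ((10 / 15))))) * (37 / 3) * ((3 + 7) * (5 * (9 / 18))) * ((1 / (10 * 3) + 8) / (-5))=-35668 / 189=-188.72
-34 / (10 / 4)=-68 / 5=-13.60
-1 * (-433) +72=505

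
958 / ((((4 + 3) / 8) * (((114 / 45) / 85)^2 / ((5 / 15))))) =1038232500 / 2527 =410855.76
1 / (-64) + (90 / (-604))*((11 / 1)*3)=-47671 / 9664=-4.93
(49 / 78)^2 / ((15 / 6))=2401 / 15210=0.16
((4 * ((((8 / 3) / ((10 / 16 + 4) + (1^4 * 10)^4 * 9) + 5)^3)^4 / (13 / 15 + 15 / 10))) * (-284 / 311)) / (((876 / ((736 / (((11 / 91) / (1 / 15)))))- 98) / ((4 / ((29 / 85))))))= 2295312756857973089901467092646383927042564468171507172878874421727101908416817103302536729600 / 49792581786641687956315499455045780345395354208462644572565091617585340121903079284241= 46097484.29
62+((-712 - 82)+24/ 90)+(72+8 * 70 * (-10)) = -93896/ 15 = -6259.73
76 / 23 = 3.30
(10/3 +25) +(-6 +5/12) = 91/4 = 22.75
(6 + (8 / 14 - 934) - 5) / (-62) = 6527 / 434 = 15.04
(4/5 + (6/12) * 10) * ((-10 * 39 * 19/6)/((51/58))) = -415454/51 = -8146.16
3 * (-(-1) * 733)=2199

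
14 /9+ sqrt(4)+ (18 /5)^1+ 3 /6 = 689 /90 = 7.66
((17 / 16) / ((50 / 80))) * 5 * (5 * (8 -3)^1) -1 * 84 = 257 / 2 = 128.50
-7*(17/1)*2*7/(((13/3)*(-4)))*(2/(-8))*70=-87465/52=-1682.02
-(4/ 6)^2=-4/ 9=-0.44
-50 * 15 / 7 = -750 / 7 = -107.14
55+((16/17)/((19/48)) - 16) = 13365/323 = 41.38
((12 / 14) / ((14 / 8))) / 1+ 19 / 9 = 1147 / 441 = 2.60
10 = 10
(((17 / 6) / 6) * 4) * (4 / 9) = 68 / 81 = 0.84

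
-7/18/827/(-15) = 7/223290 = 0.00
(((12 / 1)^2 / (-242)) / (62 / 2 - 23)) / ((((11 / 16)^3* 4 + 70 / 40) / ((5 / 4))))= -1280 / 41987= -0.03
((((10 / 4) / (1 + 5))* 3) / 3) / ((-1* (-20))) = 1 / 48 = 0.02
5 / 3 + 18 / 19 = 149 / 57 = 2.61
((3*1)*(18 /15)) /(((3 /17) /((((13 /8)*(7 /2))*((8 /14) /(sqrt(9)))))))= 221 /10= 22.10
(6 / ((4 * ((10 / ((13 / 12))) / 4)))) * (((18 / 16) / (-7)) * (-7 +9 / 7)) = 117 / 196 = 0.60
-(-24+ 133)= -109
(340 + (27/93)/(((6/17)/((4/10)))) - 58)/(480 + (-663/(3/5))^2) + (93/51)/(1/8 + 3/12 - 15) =-46867611571/376583883975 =-0.12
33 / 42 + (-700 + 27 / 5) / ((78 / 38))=-921673 / 2730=-337.61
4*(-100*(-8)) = 3200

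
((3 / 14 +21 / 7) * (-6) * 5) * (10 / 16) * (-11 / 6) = 12375 / 112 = 110.49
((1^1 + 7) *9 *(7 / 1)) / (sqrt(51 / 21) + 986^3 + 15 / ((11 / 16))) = 0.00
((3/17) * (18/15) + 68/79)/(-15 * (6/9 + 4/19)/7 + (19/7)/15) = -2873598/4551427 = -0.63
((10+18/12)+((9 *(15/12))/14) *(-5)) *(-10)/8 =-2095/224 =-9.35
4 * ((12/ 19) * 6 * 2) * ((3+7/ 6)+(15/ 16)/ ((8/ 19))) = 7365/ 38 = 193.82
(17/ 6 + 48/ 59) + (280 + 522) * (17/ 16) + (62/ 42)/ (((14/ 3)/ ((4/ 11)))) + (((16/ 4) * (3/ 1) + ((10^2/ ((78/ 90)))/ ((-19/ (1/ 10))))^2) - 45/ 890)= 3597976253738155/ 4144154438424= 868.21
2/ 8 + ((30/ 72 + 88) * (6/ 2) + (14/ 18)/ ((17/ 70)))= 82223/ 306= 268.70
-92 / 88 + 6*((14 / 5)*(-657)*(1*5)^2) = -6070703 / 22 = -275941.05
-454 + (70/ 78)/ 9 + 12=-155107/ 351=-441.90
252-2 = 250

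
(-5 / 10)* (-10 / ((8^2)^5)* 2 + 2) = -536870907 / 536870912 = -1.00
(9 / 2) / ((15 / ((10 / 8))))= 3 / 8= 0.38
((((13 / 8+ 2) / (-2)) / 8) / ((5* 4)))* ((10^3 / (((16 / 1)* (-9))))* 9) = 725 / 1024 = 0.71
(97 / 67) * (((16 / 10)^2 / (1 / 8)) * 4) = 198656 / 1675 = 118.60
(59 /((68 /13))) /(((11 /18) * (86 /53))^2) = 174514743 /15213572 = 11.47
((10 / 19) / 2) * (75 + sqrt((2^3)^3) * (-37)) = 375 / 19-2960 * sqrt(2) / 19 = -200.58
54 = 54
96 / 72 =4 / 3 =1.33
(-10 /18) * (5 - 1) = -20 /9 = -2.22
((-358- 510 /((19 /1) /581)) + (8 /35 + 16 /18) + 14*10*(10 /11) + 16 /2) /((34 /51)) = -520651916 /21945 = -23725.31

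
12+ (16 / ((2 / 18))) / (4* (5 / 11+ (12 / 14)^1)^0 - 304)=288 / 25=11.52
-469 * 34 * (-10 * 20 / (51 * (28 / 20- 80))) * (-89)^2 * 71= -527522758000 / 1179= -447432364.72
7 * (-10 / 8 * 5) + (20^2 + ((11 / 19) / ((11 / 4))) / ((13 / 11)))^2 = 160098.79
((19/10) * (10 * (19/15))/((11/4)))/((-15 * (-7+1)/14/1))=10108/7425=1.36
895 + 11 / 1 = 906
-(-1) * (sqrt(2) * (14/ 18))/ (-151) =-0.01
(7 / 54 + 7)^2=148225 / 2916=50.83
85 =85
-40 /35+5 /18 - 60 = -7669 /126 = -60.87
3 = 3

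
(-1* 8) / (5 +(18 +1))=-1 / 3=-0.33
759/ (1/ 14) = 10626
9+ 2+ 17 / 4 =61 / 4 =15.25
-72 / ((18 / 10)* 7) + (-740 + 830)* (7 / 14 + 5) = 3425 / 7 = 489.29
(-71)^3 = -357911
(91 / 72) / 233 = 91 / 16776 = 0.01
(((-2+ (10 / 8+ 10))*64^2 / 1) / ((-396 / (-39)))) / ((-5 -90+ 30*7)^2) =123136 / 436425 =0.28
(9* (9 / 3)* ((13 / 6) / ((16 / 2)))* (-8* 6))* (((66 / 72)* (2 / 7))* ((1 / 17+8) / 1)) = -176319 / 238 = -740.84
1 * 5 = 5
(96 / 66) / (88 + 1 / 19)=304 / 18403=0.02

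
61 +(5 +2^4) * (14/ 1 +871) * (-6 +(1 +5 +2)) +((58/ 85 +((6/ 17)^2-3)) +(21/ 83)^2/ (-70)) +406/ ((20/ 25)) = 37736.31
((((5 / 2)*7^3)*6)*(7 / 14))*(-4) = -10290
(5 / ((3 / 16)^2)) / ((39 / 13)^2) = 1280 / 81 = 15.80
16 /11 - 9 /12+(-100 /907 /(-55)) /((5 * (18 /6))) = 84367 /119724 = 0.70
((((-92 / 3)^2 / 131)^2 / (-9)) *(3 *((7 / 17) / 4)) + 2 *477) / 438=33752843023 / 15525367929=2.17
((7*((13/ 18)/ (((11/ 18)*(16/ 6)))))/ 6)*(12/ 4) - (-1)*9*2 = 3441/ 176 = 19.55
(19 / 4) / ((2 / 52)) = 247 / 2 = 123.50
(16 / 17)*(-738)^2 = 8714304 / 17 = 512606.12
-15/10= -3/2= -1.50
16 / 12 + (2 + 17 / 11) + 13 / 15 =316 / 55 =5.75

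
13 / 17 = 0.76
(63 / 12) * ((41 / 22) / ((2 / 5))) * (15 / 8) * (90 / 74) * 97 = 281869875 / 52096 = 5410.59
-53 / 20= -2.65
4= 4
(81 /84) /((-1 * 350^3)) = -27 /1200500000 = -0.00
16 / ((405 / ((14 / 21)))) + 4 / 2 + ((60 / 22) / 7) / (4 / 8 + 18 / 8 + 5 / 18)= 21975766 / 10197495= 2.16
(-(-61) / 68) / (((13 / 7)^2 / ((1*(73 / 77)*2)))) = 31171 / 63206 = 0.49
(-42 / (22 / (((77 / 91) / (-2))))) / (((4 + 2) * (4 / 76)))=2.56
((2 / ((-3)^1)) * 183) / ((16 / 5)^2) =-1525 / 128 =-11.91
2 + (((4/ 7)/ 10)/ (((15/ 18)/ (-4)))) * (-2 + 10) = -34/ 175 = -0.19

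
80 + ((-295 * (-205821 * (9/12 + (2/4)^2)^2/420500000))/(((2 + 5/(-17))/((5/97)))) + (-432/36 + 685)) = 35628145418463/47314660000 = 753.00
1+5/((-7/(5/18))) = 101/126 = 0.80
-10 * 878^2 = -7708840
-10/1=-10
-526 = -526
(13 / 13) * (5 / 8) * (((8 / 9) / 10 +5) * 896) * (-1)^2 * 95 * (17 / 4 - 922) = -2236152940 / 9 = -248461437.78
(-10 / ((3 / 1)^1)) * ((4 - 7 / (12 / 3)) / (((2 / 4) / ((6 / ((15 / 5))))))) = -30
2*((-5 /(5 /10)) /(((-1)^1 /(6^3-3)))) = 4260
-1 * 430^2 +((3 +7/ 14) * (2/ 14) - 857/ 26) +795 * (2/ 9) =-7205476/ 39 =-184755.79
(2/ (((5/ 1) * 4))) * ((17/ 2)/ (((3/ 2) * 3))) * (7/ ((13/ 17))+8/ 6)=6953/ 3510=1.98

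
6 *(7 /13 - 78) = -6042 /13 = -464.77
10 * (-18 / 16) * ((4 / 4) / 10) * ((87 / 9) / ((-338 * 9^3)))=29 / 657072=0.00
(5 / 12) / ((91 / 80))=100 / 273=0.37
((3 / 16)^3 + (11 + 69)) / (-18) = -327707 / 73728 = -4.44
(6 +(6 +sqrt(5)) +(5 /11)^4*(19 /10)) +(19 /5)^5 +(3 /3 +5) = sqrt(5) +74159665293 /91506250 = 812.67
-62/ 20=-31/ 10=-3.10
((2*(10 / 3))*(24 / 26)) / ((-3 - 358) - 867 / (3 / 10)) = -80 / 42263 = -0.00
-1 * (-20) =20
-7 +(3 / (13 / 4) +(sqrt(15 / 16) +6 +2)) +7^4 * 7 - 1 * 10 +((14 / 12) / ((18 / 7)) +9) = sqrt(15) / 4 +23598961 / 1404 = 16809.35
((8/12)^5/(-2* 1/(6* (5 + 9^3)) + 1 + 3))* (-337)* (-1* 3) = 7915456/237789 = 33.29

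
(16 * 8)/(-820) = -32/205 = -0.16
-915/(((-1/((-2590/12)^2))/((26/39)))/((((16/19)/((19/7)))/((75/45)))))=5728717400/1083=5289674.42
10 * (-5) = -50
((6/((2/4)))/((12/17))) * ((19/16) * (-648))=-26163/2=-13081.50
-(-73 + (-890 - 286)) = 1249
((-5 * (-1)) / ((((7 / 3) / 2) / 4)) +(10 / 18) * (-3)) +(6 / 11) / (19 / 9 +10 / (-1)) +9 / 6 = 554585 / 32802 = 16.91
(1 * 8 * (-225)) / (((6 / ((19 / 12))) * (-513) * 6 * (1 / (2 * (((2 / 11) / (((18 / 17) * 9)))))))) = 425 / 72171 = 0.01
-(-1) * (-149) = -149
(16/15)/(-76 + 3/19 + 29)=-152/6675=-0.02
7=7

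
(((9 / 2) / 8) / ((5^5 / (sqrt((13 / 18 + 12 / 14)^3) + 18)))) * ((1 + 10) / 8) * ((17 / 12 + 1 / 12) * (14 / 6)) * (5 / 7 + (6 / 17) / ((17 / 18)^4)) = 25191618353 * sqrt(2786) / 667900732800000 + 10253874807 / 567942800000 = 0.02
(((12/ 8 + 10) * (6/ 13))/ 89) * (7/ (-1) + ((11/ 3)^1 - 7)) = -713/ 1157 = -0.62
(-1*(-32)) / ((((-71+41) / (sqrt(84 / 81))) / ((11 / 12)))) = -88*sqrt(21) / 405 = -1.00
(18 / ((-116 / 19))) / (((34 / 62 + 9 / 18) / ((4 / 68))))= -5301 / 32045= -0.17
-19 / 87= -0.22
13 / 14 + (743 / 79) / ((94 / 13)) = 57941 / 25991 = 2.23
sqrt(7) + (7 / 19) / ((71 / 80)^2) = 44800 / 95779 + sqrt(7) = 3.11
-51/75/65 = -17/1625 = -0.01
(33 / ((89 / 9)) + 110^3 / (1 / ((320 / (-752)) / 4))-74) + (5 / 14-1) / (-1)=-8296230515 / 58562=-141665.76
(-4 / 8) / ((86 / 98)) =-49 / 86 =-0.57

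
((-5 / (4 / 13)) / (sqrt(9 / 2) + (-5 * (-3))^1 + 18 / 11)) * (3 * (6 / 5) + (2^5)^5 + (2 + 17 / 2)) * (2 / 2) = -2926954333303 / 87852 + 527811437153 * sqrt(2) / 175704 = -29068607.28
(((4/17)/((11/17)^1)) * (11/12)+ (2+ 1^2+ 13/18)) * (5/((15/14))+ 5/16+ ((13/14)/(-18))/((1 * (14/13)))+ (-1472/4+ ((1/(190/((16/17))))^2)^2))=-1272214648906912767677/864014804330580000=-1472.45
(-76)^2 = 5776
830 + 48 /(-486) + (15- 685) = 12952 /81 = 159.90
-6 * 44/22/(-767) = 12/767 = 0.02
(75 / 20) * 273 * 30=61425 / 2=30712.50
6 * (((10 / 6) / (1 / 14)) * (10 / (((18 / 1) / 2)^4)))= 1400 / 6561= 0.21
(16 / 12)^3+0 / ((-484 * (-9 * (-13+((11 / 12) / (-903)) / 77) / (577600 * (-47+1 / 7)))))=64 / 27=2.37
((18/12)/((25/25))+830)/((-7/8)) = -6652/7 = -950.29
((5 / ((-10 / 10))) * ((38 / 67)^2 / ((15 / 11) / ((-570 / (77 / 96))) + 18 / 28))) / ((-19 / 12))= 116444160 / 73471463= 1.58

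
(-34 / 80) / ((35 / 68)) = -289 / 350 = -0.83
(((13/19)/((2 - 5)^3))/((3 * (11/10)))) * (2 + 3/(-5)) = -182/16929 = -0.01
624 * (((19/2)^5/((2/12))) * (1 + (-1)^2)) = 579407166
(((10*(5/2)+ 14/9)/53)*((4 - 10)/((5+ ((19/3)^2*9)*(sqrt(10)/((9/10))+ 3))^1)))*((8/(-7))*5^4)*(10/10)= -8776080000/1597050007+ 3235462500*sqrt(10)/1597050007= 0.91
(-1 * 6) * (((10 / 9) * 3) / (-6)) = 3.33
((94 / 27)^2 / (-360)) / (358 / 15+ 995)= -2209 / 66847842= -0.00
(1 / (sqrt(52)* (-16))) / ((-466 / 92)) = 23* sqrt(13) / 48464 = 0.00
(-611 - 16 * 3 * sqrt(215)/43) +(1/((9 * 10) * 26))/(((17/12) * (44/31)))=-89120429/145860 - 48 * sqrt(215)/43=-627.37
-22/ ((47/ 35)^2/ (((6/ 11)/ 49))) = -0.14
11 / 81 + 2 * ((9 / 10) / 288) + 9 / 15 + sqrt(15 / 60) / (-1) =3137 / 12960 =0.24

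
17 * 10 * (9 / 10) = 153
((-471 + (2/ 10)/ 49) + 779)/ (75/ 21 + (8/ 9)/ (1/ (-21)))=-226383/ 11095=-20.40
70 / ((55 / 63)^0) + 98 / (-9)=59.11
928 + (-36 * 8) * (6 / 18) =832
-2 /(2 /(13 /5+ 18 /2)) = -58 /5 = -11.60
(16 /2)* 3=24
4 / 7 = 0.57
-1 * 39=-39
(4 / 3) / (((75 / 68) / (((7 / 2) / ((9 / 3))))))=1.41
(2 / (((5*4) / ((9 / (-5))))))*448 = -80.64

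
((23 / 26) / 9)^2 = 529 / 54756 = 0.01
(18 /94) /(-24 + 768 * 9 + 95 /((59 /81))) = 177 /6487363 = 0.00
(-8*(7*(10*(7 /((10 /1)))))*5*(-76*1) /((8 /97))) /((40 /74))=3341359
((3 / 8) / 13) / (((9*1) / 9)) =3 / 104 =0.03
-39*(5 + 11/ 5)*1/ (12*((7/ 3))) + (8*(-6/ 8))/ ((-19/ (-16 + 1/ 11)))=-110109/ 7315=-15.05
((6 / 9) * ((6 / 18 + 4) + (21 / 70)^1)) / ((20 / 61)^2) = 517219 / 18000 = 28.73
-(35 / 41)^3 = -0.62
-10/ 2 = -5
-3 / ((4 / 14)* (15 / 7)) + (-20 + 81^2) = 65361 / 10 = 6536.10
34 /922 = 17 /461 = 0.04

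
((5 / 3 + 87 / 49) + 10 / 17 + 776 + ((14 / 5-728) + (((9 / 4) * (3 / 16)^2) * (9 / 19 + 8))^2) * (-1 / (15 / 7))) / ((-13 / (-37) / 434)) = 30332953628375697167 / 21959815987200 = 1381293.62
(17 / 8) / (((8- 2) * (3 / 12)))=17 / 12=1.42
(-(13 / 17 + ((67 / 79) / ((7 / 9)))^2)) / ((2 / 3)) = -15235305 / 5198753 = -2.93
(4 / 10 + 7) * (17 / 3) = 629 / 15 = 41.93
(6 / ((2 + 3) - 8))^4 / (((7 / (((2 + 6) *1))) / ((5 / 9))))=640 / 63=10.16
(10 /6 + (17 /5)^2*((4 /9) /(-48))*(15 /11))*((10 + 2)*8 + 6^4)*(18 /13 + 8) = 19865.58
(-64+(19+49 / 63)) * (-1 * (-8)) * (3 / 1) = -3184 / 3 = -1061.33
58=58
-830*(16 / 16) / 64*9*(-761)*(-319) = -906704865 / 32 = -28334527.03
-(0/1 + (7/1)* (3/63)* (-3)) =1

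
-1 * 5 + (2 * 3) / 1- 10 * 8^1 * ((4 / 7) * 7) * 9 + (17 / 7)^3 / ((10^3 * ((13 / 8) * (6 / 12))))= -1604672799 / 557375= -2878.98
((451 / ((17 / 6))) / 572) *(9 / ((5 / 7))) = 7749 / 2210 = 3.51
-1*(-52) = 52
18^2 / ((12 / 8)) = 216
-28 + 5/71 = -1983/71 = -27.93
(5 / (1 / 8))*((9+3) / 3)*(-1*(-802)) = 128320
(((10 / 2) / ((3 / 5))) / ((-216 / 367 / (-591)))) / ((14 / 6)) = 1807475 / 504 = 3586.26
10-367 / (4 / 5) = -1795 / 4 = -448.75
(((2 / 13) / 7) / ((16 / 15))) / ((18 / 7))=5 / 624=0.01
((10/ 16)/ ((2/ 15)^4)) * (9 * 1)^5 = 14946778125/ 128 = 116771704.10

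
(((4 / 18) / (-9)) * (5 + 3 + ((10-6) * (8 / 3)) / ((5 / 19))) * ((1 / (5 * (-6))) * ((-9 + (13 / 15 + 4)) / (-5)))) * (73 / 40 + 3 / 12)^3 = 1613011127 / 5467500000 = 0.30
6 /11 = 0.55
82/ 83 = 0.99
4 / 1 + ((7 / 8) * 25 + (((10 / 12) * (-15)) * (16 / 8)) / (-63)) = 13241 / 504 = 26.27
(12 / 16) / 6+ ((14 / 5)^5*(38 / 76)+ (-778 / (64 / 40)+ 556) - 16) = 139.93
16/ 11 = 1.45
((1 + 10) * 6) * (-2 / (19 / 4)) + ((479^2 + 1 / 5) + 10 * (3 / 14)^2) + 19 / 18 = 9611338294 / 41895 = 229414.93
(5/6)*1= 5/6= 0.83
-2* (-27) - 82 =-28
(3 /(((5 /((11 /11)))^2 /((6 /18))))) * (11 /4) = 11 /100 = 0.11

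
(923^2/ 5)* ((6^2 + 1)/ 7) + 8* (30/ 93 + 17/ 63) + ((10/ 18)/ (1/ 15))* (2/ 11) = 96739765567/ 107415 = 900616.91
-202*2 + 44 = -360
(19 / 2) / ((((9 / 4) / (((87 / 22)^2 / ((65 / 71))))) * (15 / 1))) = 1134509 / 235950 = 4.81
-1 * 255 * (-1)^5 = 255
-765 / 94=-8.14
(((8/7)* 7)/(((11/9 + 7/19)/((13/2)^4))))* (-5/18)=-2713295/1088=-2493.84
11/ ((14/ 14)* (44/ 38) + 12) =0.84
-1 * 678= -678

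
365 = 365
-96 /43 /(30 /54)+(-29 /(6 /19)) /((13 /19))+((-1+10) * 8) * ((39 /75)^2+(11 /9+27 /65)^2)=74.32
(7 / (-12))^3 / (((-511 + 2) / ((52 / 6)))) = 4459 / 1319328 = 0.00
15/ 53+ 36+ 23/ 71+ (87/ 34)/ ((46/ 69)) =10349279/ 255884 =40.45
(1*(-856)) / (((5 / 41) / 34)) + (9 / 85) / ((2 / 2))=-20285479 / 85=-238652.69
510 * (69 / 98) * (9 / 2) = 158355 / 98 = 1615.87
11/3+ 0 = 11/3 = 3.67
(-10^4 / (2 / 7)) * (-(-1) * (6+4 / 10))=-224000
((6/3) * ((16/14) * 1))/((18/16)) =128/63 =2.03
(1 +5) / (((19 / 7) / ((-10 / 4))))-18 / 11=-1497 / 209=-7.16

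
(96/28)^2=576/49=11.76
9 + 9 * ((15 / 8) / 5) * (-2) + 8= 41 / 4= 10.25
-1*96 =-96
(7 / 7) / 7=0.14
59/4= 14.75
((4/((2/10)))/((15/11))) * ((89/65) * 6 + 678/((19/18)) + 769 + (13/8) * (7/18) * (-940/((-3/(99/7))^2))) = -1493933969/8645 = -172809.02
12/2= 6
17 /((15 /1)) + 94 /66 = 422 /165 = 2.56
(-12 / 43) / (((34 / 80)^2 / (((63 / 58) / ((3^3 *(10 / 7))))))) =-15680 / 360383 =-0.04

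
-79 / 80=-0.99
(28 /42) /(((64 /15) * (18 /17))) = 85 /576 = 0.15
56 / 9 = 6.22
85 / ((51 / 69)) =115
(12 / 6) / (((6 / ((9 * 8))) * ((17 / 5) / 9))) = 1080 / 17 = 63.53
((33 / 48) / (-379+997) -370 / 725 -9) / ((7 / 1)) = -13633957 / 10036320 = -1.36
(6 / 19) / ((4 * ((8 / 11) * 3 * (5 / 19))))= 11 / 80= 0.14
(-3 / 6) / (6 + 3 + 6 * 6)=-1 / 90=-0.01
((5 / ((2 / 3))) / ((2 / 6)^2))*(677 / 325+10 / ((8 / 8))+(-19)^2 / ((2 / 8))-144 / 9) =12636729 / 130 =97205.61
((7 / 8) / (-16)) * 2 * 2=-7 / 32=-0.22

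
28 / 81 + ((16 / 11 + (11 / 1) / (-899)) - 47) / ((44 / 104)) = -945749308 / 8811099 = -107.34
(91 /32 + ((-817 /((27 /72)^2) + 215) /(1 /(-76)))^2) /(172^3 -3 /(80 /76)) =2343138006690295 /65946249144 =35531.03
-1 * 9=-9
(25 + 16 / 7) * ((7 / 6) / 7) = 191 / 42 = 4.55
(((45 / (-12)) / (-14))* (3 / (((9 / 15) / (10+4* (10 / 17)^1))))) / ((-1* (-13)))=1125 / 884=1.27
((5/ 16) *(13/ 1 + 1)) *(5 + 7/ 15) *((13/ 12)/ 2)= 3731/ 288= 12.95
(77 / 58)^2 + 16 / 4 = 19385 / 3364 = 5.76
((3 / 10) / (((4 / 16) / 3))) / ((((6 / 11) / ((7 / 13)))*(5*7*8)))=33 / 2600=0.01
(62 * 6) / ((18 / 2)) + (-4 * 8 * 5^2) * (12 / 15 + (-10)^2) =-241796 / 3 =-80598.67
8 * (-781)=-6248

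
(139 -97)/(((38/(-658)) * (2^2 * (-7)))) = 987/38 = 25.97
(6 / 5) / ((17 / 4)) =24 / 85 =0.28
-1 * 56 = -56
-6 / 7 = -0.86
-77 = -77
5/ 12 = 0.42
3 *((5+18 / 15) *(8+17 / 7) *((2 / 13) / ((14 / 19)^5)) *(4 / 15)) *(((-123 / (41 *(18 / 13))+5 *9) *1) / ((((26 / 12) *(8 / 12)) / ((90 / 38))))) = 2573.13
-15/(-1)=15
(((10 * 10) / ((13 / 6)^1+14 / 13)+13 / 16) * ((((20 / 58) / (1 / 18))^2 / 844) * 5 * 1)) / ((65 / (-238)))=-2374326675 / 89790206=-26.44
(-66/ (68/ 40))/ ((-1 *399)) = 220/ 2261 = 0.10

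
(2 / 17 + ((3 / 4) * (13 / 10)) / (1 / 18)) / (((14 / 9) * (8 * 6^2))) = 6007 / 152320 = 0.04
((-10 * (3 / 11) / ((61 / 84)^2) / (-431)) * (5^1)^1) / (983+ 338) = 1058400 / 23304105781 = 0.00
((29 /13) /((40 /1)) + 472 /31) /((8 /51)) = 12563289 /128960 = 97.42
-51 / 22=-2.32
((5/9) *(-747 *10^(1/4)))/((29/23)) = -9545 *10^(1/4)/29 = -585.30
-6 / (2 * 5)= -3 / 5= -0.60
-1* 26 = -26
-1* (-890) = 890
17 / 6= 2.83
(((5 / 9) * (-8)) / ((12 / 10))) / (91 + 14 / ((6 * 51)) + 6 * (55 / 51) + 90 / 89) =-3026 / 80499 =-0.04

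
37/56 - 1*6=-299/56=-5.34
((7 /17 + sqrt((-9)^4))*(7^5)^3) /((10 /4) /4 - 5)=-7509285862584128 /85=-88344539559813.27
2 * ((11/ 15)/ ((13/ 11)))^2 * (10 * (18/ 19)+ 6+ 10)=14172488/ 722475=19.62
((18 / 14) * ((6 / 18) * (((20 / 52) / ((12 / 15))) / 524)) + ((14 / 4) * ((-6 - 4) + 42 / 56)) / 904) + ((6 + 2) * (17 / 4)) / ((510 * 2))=-2698249 / 1293190080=-0.00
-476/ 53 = -8.98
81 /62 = 1.31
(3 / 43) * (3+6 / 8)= 0.26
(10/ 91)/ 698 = 5/ 31759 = 0.00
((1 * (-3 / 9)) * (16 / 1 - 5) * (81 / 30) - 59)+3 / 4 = -1363 / 20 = -68.15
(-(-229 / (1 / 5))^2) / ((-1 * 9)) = 1311025 / 9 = 145669.44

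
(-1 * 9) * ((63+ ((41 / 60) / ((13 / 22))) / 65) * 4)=-9585006 / 4225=-2268.64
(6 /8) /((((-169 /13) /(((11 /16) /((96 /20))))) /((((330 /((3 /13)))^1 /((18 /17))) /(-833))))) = 3025 /225792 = 0.01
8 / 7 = 1.14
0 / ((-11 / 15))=0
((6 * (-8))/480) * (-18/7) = 9/35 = 0.26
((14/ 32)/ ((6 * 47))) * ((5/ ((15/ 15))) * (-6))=-35/ 752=-0.05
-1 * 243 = -243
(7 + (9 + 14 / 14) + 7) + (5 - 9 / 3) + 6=32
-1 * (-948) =948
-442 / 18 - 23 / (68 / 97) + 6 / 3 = -55.36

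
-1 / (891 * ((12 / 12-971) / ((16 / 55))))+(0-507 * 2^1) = -24100168942 / 23767425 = -1014.00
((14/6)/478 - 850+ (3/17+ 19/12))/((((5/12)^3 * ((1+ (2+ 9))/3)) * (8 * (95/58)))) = -223.72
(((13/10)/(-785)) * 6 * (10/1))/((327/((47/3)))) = -1222/256695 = -0.00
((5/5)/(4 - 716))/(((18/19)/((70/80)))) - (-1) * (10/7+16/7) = 3.71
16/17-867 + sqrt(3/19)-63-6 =-15896/17 + sqrt(57)/19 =-934.66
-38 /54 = -19 /27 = -0.70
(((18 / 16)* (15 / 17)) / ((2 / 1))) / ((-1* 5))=-27 / 272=-0.10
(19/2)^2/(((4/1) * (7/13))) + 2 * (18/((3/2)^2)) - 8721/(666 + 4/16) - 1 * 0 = 13375517/298480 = 44.81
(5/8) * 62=155/4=38.75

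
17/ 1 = 17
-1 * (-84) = 84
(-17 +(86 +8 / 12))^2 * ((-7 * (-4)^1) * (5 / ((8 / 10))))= 7644175 / 9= 849352.78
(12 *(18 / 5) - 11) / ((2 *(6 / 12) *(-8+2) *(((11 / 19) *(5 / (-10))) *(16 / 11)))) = 3059 / 240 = 12.75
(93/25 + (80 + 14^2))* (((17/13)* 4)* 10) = 951048/65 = 14631.51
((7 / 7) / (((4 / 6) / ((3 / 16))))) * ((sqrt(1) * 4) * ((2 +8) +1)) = 99 / 8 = 12.38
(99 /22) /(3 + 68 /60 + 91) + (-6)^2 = 102879 /2854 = 36.05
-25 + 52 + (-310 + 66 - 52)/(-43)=1457/43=33.88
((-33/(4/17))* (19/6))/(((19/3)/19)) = -10659/8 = -1332.38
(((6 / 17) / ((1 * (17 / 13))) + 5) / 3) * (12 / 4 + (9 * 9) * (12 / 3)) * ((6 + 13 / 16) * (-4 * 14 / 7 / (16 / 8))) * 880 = -3980847860 / 289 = -13774560.07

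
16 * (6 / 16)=6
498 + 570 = 1068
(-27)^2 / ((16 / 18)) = 6561 / 8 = 820.12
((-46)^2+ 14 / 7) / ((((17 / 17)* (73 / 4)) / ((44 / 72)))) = 15532 / 219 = 70.92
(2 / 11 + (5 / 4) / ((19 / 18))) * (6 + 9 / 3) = 5139 / 418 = 12.29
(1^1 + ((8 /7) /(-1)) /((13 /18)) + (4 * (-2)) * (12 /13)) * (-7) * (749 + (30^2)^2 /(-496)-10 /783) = -536480200 /10881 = -49304.31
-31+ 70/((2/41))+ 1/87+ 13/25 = 3054856/2175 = 1404.53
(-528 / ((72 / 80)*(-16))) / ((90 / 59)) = 649 / 27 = 24.04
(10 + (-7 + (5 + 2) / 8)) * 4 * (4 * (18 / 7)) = 1116 / 7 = 159.43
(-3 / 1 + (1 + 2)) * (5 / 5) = 0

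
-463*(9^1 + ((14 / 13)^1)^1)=-60653 / 13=-4665.62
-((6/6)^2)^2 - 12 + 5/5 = -12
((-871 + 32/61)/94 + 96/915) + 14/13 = -3010951/372710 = -8.08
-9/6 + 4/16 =-5/4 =-1.25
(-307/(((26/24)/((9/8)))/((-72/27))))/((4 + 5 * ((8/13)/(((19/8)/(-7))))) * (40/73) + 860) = 3832281/3864145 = 0.99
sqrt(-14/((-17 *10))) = sqrt(595)/85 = 0.29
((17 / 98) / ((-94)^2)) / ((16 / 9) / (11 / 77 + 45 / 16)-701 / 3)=-50643 / 601214676328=-0.00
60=60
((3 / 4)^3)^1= 27 / 64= 0.42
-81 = -81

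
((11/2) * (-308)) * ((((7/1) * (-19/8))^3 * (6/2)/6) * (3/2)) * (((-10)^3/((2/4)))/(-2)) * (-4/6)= -249085442375/64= -3891960037.11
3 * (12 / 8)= 9 / 2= 4.50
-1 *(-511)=511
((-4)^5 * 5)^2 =26214400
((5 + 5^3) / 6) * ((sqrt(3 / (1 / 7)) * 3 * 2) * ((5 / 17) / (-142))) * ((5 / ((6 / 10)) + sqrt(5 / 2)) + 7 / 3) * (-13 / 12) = 4225 * sqrt(210) / 28968 + 33800 * sqrt(21) / 10863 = 16.37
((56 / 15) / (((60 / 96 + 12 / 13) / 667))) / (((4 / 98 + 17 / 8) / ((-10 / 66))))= -9458176 / 84051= -112.53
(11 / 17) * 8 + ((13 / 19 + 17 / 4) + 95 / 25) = 89863 / 6460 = 13.91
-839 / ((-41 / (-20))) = -16780 / 41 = -409.27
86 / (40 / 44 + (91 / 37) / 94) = 3290188 / 35781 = 91.95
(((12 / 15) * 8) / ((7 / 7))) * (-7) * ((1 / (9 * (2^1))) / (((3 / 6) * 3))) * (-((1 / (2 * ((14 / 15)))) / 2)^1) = 0.44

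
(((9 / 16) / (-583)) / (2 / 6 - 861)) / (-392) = -0.00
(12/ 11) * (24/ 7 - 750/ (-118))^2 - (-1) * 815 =1725107257/ 1876259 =919.44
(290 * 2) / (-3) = -580 / 3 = -193.33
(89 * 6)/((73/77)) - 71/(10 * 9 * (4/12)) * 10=118171/219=539.59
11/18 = 0.61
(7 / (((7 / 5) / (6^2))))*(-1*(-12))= 2160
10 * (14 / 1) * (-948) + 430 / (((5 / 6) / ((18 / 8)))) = -131559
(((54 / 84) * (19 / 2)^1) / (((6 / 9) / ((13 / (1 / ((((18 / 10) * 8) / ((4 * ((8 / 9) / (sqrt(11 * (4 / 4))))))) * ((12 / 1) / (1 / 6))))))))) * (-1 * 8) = -9723402 * sqrt(11) / 35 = -921396.46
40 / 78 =20 / 39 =0.51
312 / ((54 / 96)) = 1664 / 3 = 554.67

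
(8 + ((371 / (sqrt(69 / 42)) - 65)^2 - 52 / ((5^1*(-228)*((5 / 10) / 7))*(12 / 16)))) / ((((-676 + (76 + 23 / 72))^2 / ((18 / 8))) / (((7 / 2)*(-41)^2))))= 13197541318018344 / 4073393523865 - 3309790695120*sqrt(322) / 42877826567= 1854.79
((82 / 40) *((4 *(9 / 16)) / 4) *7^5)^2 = 38462112379089 / 102400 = 375606566.20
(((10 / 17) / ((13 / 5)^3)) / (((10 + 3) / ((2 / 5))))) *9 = 4500 / 485537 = 0.01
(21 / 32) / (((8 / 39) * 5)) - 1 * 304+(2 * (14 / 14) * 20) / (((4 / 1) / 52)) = 277299 / 1280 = 216.64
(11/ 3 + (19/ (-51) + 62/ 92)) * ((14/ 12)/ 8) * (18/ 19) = 65163/ 118864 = 0.55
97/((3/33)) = 1067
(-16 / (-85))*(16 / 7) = 0.43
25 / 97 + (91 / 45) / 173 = 0.27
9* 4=36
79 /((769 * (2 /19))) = 1501 /1538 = 0.98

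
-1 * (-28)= 28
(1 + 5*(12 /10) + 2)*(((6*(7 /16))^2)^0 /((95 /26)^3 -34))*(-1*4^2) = -843648 /86597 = -9.74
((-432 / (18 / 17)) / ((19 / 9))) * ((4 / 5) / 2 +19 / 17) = -27864 / 95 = -293.31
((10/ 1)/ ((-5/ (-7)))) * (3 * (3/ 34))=63/ 17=3.71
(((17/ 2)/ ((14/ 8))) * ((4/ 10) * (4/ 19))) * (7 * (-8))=-2176/ 95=-22.91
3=3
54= 54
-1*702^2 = -492804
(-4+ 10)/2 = 3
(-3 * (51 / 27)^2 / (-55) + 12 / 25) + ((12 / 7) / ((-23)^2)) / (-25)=18544763 / 27494775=0.67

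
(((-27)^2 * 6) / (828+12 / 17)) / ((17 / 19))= 13851 / 2348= 5.90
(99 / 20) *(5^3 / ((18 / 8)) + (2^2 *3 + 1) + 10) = 7777 / 20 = 388.85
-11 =-11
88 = 88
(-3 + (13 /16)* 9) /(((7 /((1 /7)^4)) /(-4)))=-69 /67228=-0.00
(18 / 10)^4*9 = 59049 / 625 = 94.48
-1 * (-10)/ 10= 1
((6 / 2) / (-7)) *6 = -18 / 7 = -2.57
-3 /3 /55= -1 /55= -0.02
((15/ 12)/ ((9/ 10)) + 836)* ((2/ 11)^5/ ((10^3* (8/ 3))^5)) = 406971/ 329832448000000000000000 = 0.00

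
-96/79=-1.22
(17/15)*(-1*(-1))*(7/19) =119/285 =0.42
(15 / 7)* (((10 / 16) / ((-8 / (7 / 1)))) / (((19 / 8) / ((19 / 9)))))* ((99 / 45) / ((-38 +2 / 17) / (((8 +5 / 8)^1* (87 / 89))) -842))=16269 / 6009424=0.00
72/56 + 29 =212/7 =30.29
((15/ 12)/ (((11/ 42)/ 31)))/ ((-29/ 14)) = -22785/ 319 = -71.43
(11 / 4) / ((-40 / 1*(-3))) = 11 / 480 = 0.02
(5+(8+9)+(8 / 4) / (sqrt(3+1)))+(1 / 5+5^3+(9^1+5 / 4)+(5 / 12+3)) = 2428 / 15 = 161.87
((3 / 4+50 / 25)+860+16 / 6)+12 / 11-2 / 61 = 866.47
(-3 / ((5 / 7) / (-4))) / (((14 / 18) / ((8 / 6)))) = 144 / 5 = 28.80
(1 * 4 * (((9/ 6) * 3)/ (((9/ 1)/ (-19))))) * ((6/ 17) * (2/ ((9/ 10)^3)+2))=-262808/ 4131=-63.62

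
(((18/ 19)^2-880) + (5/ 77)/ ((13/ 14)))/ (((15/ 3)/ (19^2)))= -45378298/ 715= -63466.15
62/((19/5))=310/19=16.32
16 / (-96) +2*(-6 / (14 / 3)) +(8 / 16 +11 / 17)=-568 / 357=-1.59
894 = 894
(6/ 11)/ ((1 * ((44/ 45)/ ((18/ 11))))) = 0.91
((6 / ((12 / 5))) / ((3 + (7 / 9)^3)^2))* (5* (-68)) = -9034497 / 128018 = -70.57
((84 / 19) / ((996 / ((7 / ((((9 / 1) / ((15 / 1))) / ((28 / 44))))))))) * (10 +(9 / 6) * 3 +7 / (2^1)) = 10290 / 17347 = 0.59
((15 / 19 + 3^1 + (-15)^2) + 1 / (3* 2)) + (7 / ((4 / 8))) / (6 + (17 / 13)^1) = 230.87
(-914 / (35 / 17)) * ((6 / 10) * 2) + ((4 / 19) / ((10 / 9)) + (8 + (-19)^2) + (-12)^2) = -19.54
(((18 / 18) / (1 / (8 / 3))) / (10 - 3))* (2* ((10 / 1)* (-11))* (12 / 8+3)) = -2640 / 7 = -377.14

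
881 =881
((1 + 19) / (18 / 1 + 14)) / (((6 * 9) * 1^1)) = 5 / 432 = 0.01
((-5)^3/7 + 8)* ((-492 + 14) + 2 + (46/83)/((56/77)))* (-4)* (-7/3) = 3628917/83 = 43721.89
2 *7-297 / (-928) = 13289 / 928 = 14.32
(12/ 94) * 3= 18/ 47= 0.38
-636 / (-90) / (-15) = -106 / 225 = -0.47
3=3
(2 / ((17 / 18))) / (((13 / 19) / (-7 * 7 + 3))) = -31464 / 221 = -142.37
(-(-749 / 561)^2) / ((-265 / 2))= 1122002 / 83401065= 0.01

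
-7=-7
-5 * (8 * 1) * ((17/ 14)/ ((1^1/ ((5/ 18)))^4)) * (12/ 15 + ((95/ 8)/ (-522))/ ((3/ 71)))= -24873125/ 328784832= -0.08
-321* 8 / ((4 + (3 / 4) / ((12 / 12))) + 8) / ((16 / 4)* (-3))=856 / 51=16.78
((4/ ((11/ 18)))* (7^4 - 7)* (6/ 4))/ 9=2611.64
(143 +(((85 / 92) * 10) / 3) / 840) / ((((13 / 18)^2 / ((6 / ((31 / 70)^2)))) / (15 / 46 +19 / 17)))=17686068181425 / 1460544137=12109.23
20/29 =0.69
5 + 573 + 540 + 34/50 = 27967/25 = 1118.68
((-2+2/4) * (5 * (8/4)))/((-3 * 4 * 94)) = 0.01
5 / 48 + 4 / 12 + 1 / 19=149 / 304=0.49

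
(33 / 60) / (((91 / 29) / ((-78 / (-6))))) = 319 / 140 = 2.28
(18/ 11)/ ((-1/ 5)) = -8.18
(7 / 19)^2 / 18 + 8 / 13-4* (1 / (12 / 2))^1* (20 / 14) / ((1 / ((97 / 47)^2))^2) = -48058734030653 / 2885443209558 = -16.66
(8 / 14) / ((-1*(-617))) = 4 / 4319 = 0.00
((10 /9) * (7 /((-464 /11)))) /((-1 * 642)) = 385 /1340496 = 0.00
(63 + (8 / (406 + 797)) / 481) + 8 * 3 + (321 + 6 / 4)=473908633 / 1157286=409.50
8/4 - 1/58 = 115/58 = 1.98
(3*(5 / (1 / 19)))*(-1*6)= -1710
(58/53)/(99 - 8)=0.01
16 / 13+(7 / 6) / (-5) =1.00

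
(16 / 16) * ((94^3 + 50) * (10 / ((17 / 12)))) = 99676080 / 17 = 5863298.82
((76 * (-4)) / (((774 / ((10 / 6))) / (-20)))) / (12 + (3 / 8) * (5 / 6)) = 243200 / 228717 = 1.06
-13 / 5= -2.60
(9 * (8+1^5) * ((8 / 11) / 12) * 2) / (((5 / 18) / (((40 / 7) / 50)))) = 4.04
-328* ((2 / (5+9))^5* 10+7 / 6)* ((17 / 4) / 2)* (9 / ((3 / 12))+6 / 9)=-4512374515 / 151263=-29831.32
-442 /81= -5.46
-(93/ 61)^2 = -8649/ 3721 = -2.32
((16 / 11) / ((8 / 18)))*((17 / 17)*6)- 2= 194 / 11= 17.64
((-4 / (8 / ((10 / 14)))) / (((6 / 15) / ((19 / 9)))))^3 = -107171875 / 16003008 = -6.70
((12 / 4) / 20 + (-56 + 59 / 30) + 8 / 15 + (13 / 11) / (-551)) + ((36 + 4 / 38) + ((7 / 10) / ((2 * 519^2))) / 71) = -3998323487645 / 231828776982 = -17.25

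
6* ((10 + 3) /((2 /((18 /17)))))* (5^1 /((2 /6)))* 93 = 979290 /17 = 57605.29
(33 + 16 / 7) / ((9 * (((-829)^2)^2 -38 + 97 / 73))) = 949 / 114321504379572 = 0.00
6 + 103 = 109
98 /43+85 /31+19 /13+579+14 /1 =10388433 /17329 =599.48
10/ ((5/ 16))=32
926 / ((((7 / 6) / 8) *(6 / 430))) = 3185440 / 7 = 455062.86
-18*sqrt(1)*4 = -72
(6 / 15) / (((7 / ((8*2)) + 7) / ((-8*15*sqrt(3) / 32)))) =-24*sqrt(3) / 119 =-0.35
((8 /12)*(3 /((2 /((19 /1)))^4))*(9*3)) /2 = 3518667 /16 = 219916.69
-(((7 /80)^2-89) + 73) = 102351 /6400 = 15.99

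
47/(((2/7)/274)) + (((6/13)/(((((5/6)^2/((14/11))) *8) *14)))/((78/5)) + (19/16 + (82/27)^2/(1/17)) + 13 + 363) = 4944567462413/108416880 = 45606.99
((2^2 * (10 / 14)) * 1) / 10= 2 / 7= 0.29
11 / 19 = 0.58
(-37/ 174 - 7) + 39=5531/ 174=31.79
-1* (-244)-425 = -181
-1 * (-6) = 6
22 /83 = 0.27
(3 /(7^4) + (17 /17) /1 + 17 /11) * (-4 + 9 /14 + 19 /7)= -605349 /369754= -1.64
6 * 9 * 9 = 486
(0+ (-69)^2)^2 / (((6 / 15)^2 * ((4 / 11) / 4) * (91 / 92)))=143369540325 / 91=1575489454.12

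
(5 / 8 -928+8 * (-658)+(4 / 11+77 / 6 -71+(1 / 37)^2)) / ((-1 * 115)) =2258552663 / 41562840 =54.34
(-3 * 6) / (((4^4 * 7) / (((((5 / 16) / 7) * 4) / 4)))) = -45 / 100352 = -0.00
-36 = -36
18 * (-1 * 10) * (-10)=1800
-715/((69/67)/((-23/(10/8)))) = 38324/3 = 12774.67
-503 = -503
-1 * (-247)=247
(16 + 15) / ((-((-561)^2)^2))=-31 / 99049307841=-0.00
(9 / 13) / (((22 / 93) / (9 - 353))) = -1006.74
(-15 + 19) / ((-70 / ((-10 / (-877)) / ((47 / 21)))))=-12 / 41219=-0.00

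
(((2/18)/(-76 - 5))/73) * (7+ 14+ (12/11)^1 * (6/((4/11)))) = -13/17739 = -0.00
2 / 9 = 0.22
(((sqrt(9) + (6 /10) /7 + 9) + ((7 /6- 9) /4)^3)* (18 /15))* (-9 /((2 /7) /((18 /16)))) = -19923723 /102400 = -194.57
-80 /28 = -20 /7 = -2.86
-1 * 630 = -630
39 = 39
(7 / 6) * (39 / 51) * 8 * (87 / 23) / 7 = 1508 / 391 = 3.86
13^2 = 169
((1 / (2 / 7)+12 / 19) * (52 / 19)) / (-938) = -2041 / 169309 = -0.01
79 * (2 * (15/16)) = 1185/8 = 148.12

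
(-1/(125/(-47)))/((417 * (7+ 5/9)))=141/1181500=0.00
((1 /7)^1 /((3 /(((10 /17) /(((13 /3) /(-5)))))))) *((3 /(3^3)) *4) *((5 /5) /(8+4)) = -0.00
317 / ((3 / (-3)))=-317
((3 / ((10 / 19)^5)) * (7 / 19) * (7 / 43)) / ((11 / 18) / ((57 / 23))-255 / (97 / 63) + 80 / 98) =-46710758333043 / 1725307105150000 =-0.03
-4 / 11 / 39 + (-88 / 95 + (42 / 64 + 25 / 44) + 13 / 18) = 1.01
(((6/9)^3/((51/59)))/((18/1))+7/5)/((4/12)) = 87931/20655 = 4.26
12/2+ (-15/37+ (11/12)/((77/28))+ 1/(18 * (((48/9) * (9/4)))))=47413/7992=5.93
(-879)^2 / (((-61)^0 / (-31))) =-23951871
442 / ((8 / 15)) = 3315 / 4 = 828.75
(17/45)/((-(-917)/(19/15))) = 323/618975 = 0.00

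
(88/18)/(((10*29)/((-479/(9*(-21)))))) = 10538/246645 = 0.04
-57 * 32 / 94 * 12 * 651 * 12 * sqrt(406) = -85494528 * sqrt(406) / 47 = -36652489.49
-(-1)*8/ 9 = 8/ 9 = 0.89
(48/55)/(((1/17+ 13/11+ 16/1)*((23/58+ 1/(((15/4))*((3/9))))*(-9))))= -1972/419523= -0.00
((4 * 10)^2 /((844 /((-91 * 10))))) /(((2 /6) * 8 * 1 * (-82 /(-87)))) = -5937750 /8651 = -686.37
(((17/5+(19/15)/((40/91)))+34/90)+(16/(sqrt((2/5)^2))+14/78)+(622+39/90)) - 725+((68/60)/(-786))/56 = -2391590291/42915600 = -55.73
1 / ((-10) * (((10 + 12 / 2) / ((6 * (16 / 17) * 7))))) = -21 / 85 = -0.25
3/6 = 1/2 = 0.50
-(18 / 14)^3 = -729 / 343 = -2.13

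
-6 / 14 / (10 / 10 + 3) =-3 / 28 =-0.11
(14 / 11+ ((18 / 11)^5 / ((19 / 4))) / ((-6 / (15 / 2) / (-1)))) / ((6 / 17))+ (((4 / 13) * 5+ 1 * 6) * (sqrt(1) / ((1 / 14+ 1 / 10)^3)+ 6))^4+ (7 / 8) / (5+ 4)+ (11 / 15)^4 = 41969161268598722776334272871268929 / 7431311656637051040000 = 5647611512984.42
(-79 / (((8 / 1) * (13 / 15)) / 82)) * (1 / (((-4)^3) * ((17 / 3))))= 145755 / 56576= 2.58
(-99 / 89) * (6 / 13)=-594 / 1157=-0.51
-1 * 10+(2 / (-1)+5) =-7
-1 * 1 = -1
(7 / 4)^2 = 49 / 16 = 3.06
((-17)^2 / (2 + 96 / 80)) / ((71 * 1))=1445 / 1136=1.27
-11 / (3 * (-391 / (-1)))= -11 / 1173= -0.01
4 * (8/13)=32/13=2.46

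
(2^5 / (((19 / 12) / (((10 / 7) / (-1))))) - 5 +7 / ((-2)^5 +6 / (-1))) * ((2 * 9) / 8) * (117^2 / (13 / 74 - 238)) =41294880783 / 9362668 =4410.59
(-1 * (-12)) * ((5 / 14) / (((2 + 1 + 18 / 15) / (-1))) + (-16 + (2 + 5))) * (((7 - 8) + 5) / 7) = -21368 / 343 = -62.30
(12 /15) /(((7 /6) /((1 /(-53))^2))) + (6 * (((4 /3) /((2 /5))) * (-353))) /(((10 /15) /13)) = -13535026026 /98315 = -137670.00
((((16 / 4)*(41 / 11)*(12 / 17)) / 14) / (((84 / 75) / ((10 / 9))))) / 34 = 10250 / 467313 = 0.02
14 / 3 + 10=44 / 3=14.67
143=143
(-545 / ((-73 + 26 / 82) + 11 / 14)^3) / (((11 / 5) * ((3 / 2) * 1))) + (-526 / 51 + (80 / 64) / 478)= -777336940631080895743 / 75391534982313492888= -10.31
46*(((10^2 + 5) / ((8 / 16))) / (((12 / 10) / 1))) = 8050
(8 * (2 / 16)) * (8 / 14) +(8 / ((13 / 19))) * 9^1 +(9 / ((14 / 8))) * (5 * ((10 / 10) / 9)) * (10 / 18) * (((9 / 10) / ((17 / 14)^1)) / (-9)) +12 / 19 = 28121092 / 264537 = 106.30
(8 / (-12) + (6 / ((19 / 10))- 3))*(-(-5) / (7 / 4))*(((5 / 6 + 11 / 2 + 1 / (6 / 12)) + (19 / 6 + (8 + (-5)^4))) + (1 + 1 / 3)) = -1123750 / 1197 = -938.81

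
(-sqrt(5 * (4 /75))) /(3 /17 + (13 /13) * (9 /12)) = -0.56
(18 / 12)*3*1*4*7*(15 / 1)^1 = 1890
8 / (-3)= -8 / 3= -2.67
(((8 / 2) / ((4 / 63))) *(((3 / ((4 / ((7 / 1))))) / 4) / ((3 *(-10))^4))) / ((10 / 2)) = 49 / 2400000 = 0.00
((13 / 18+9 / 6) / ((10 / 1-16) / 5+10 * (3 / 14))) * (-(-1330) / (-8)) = -391.84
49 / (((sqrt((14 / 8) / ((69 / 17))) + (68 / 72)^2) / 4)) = 24830064 / 51763 -3429216*sqrt(8211) / 879971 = 126.57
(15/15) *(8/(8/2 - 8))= -2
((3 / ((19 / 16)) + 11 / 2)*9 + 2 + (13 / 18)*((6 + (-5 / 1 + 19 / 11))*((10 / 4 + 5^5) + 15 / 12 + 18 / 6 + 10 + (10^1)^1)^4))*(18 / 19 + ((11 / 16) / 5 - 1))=16495010074939.77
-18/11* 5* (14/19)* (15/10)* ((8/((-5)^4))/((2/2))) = -3024/26125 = -0.12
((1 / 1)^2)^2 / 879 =0.00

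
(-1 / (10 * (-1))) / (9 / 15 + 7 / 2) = 0.02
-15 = -15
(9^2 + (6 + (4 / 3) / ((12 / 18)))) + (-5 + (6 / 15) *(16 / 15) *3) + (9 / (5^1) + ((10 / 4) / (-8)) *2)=86.46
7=7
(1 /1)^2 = 1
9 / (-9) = -1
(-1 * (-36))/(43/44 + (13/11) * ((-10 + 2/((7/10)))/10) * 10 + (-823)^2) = 1008/18965003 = 0.00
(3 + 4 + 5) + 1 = 13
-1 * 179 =-179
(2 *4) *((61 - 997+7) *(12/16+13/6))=-21676.67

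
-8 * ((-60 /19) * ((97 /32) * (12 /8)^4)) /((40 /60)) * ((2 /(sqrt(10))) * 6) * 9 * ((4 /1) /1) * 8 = 3818502 * sqrt(10) /19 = 635534.92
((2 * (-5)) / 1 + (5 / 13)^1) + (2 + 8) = 5 / 13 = 0.38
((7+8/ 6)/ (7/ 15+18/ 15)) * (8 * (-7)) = -280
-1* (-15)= 15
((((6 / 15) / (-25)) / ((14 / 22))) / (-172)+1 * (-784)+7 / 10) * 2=-58943314 / 37625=-1566.60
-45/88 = -0.51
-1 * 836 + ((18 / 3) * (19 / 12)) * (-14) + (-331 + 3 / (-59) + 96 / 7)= -531257 / 413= -1286.34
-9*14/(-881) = 126/881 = 0.14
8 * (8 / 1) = 64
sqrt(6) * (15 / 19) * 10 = 150 * sqrt(6) / 19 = 19.34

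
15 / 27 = 5 / 9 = 0.56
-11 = -11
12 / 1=12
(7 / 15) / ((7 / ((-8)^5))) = -32768 / 15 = -2184.53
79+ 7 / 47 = 3720 / 47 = 79.15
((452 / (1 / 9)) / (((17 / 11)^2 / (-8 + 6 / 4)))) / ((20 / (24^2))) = -460725408 / 1445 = -318841.11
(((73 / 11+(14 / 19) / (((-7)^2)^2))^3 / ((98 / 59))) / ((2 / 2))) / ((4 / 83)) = 527353819752117680459 / 144413331018763576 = 3651.70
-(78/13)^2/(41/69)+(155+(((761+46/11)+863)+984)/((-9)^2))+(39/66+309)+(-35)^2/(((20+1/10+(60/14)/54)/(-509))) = -9431686679489/309612402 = -30462.88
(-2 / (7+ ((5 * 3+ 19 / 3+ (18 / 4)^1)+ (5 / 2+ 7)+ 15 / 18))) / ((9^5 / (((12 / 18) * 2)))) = -16 / 15293691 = -0.00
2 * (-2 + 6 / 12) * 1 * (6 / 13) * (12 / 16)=-27 / 26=-1.04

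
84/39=28/13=2.15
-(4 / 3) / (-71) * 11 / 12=11 / 639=0.02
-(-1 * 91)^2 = -8281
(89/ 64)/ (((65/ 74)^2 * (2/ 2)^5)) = 121841/ 67600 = 1.80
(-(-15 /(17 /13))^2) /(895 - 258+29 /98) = -0.21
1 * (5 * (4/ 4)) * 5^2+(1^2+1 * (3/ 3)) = 127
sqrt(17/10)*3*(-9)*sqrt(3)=-60.97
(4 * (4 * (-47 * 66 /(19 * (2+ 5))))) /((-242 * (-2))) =-1128 /1463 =-0.77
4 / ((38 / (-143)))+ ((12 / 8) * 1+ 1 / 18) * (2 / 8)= -5015 / 342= -14.66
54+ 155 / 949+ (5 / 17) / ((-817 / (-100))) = 714382989 / 13180661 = 54.20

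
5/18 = 0.28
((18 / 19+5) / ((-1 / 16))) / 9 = -10.57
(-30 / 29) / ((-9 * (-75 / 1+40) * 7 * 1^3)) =-2 / 4263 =-0.00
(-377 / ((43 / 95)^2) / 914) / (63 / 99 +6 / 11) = -2878975 / 1689986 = -1.70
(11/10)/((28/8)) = 11/35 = 0.31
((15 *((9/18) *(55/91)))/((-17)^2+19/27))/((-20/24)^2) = 8019/355901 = 0.02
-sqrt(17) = -4.12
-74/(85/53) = -3922/85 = -46.14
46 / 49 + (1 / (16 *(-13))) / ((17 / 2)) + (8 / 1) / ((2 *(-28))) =68903 / 86632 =0.80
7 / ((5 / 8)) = 56 / 5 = 11.20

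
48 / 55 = 0.87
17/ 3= 5.67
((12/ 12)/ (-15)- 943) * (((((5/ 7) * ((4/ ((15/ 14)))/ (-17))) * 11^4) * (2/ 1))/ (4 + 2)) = 1656892688/ 2295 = 721957.60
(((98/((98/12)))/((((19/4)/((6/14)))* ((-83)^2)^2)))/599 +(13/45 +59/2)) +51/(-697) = 414575305643673017/13951380998104830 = 29.72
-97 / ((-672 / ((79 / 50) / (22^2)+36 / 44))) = 1928263 / 16262400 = 0.12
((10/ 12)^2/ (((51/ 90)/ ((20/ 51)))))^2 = 1562500/ 6765201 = 0.23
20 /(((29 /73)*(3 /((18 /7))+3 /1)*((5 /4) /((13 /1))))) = 91104 /725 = 125.66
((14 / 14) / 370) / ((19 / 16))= 8 / 3515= 0.00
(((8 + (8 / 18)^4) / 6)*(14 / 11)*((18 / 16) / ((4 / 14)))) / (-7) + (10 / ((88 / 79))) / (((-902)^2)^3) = -49710752422356743629063 / 51825163962845277556992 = -0.96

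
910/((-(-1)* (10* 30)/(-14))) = -637/15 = -42.47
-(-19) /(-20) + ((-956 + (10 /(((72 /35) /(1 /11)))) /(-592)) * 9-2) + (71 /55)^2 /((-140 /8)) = -2157891206951 /250712000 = -8607.05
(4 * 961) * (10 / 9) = 38440 / 9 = 4271.11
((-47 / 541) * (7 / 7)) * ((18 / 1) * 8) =-6768 / 541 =-12.51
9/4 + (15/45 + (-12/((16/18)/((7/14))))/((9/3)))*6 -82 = -365/4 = -91.25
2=2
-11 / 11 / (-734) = 1 / 734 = 0.00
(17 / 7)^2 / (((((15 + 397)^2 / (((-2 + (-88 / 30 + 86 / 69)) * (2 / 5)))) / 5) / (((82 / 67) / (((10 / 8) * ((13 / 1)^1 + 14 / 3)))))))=-284376 / 20026874525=-0.00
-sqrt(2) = -1.41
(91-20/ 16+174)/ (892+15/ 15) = 1055/ 3572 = 0.30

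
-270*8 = -2160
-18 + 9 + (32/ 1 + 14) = 37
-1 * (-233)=233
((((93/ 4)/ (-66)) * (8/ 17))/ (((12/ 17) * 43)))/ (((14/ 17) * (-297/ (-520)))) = -34255/ 2950101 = -0.01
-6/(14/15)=-45/7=-6.43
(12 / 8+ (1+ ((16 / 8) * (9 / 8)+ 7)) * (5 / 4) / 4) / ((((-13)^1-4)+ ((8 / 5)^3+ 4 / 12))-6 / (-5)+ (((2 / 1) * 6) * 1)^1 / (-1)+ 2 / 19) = -0.20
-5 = -5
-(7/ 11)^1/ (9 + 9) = -7/ 198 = -0.04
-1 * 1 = -1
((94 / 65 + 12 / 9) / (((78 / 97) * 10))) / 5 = 26287 / 380250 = 0.07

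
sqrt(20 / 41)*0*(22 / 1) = 0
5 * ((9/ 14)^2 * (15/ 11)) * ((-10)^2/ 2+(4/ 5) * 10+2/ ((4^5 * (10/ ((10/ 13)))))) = 2345247675/ 14350336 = 163.43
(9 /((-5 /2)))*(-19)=342 /5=68.40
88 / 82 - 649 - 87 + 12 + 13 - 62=-31649 / 41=-771.93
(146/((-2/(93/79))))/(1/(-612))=52593.27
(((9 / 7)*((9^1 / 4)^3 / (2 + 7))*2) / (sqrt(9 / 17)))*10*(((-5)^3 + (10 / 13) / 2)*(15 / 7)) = -7381125*sqrt(17) / 2548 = -11943.94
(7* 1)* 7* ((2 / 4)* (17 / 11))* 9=7497 / 22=340.77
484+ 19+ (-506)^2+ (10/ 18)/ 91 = 210105446/ 819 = 256539.01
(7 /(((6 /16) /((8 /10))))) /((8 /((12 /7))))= 16 /5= 3.20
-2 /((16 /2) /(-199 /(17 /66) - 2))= 193.65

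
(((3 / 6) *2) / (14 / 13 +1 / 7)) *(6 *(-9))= -1638 / 37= -44.27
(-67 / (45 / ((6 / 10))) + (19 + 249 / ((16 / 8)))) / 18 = 21391 / 2700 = 7.92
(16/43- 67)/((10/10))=-2865/43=-66.63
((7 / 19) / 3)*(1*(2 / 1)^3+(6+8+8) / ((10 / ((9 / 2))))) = 1253 / 570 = 2.20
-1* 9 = -9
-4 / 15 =-0.27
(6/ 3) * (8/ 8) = 2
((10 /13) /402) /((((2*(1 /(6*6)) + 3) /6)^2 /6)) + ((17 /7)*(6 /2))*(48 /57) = 433097904 /70085015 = 6.18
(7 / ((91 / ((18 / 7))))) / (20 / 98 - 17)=-126 / 10699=-0.01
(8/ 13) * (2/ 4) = 4/ 13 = 0.31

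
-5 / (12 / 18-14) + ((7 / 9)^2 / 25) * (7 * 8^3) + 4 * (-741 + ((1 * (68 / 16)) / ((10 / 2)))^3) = -465660017 / 162000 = -2874.44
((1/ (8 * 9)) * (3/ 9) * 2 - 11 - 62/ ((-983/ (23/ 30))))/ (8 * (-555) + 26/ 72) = 5808437/ 2356649115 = 0.00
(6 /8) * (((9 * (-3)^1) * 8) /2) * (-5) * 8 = 3240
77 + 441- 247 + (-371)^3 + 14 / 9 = -459580846 / 9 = -51064538.44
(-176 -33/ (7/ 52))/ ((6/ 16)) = -23584/ 21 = -1123.05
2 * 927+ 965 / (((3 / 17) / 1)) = 21967 / 3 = 7322.33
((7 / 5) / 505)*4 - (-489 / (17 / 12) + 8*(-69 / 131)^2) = 252642629936 / 736635925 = 342.97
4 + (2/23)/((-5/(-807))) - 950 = -107176/115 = -931.97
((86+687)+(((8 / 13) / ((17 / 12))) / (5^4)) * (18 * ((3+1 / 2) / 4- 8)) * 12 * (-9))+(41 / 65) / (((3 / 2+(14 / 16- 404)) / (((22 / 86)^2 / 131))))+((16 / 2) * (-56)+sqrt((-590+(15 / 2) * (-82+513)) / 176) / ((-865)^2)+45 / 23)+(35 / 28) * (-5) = sqrt(116270) / 65843800+192168614125562387 / 581741611132500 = 330.33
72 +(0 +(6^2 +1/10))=1081/10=108.10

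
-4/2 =-2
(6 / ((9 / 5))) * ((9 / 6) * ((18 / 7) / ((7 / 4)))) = 360 / 49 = 7.35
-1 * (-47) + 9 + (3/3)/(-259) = 14503/259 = 56.00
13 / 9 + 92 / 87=653 / 261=2.50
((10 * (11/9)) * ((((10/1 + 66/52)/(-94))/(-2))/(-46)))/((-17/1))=16115/17200872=0.00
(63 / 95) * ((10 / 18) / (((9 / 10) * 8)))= 35 / 684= 0.05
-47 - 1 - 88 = -136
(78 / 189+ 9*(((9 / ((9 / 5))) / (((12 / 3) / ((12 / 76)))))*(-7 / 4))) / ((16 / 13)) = -671203 / 306432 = -2.19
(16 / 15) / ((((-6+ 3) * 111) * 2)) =-8 / 4995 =-0.00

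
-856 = -856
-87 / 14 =-6.21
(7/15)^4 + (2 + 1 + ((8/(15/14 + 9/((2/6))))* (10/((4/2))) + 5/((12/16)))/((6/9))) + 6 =140495156/6631875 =21.18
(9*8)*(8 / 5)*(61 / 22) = 319.42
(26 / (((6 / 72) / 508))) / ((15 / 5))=52832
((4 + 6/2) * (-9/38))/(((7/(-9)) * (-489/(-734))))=9909/3097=3.20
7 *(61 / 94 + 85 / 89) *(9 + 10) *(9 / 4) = 16062543 / 33464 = 479.99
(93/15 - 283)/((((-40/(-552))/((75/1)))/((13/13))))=-286488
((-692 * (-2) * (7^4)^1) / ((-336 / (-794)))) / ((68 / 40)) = 235575830 / 51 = 4619133.92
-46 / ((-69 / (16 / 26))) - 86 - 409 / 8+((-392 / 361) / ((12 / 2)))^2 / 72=-150088241477 / 1097824104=-136.71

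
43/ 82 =0.52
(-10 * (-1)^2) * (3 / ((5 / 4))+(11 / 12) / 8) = -1207 / 48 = -25.15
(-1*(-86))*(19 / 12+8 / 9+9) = 986.61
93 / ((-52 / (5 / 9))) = -155 / 156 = -0.99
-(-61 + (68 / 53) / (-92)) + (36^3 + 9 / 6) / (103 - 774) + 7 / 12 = -77904715 / 9815388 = -7.94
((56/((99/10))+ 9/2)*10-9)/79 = 1.17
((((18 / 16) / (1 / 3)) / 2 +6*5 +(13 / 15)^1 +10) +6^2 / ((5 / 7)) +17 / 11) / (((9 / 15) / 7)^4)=74874884875 / 42768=1750722.15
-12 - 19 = -31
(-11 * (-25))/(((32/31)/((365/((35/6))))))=1866975/112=16669.42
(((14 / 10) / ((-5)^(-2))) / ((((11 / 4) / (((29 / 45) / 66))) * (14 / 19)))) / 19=29 / 3267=0.01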